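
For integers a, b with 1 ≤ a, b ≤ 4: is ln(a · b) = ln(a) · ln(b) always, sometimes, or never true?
It holds at (a, b) = (1, 1) (both sides equal 0), but fails at (a, b) = (3, 3) (LHS = ln(9) ≈ 2.197, RHS = ln(3)² ≈ 1.207).

Answer: Sometimes true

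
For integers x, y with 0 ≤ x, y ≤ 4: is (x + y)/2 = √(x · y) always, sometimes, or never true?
Sometimes true

It holds at (x, y) = (3, 3) (both sides equal 3), but fails at (x, y) = (4, 0) (LHS = 2, RHS = 0).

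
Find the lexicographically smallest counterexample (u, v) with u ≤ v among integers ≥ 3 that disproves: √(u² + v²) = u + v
(u, v) = (3, 3)

Substituting (3, 3) into the claim:
LHS = √(3² + 3²) = 3·√(2) ≈ 4.243
RHS = 3 + 3 = 6

Since LHS ≠ RHS, this pair disproves the claim, and no lexicographically smaller pair (u ≤ v, integers ≥ 3) does.

For instance (3, 10) is also a counterexample (LHS = √(109) ≈ 10.44, RHS = 13), but it's lexicographically larger.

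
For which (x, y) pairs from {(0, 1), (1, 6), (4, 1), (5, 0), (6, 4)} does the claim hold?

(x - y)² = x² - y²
(5, 0)

Testing each pair:
(0, 1): LHS = 1, RHS = -1 → fails
(1, 6): LHS = 25, RHS = -35 → fails
(4, 1): LHS = 9, RHS = 15 → fails
(5, 0): LHS = 25, RHS = 25 → holds
(6, 4): LHS = 4, RHS = 20 → fails

1 of 5 pairs satisfies the claim.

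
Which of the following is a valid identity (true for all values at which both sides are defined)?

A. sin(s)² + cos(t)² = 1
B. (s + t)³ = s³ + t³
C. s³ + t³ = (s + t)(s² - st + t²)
A: fails at (3, 5) — LHS = sin(3)² + cos(5)² ≈ 0.1004, RHS = 1.
B: fails at (2, 3) — LHS = 125, RHS = 35.
C: holds — e.g. at (1, 1), both sides equal 2.

Answer: C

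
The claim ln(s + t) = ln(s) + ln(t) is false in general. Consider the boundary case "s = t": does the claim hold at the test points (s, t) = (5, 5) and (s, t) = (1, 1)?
At (5, 5): LHS = ln(10) ≈ 2.303 ≠ RHS = 2·ln(5) ≈ 3.219
At (1, 1): LHS = ln(2) ≈ 0.6931 ≠ RHS = 0

Answer: No, fails at both test points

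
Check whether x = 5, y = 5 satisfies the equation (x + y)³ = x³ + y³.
Fails

Substituting x = 5, y = 5:

LHS = (5 + 5)³ = 1000
RHS = 5³ + 5³ = 250

LHS ≠ RHS, so the equation does not hold at this point.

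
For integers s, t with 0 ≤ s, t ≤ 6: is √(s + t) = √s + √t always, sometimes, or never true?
It holds at (s, t) = (0, 3) (both sides equal √(3) ≈ 1.732), but fails at (s, t) = (6, 5) (LHS = √(11) ≈ 3.317, RHS = √(5) + √(6) ≈ 4.686).

Answer: Sometimes true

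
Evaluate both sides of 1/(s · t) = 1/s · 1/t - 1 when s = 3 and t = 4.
LHS = 1/(3 · 4) = 1/12
RHS = 1/3 · 1/4 - 1 = -11/12

LHS ≠ RHS, so the equation does not hold here.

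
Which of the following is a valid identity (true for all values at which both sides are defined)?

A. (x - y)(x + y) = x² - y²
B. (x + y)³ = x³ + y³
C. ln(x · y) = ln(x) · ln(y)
A: holds — e.g. at (2, 2), both sides equal 0.
B: fails at (1, 4) — LHS = 125, RHS = 65.
C: fails at (3, 4) — LHS = ln(12) ≈ 2.485, RHS = ln(3)·ln(4) ≈ 1.523.

Answer: A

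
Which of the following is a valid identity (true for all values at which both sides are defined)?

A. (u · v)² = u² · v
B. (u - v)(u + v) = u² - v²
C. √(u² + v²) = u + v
B

A: fails at (4, 4) — LHS = 256, RHS = 64.
B: holds — e.g. at (1, 4), both sides equal -15.
C: fails at (4, 5) — LHS = √(41) ≈ 6.403, RHS = 9.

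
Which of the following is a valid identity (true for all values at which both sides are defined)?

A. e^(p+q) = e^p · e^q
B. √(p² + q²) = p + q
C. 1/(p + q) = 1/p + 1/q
A

A: holds — e.g. at (4, 6), both sides equal e^10 ≈ 22026.5.
B: fails at (3, 4) — LHS = 5, RHS = 7.
C: fails at (5, 8) — LHS = 1/13, RHS = 13/40.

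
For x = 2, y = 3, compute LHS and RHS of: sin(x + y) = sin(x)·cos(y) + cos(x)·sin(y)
LHS = sin(2 + 3) = sin(5) ≈ -0.9589
RHS = sin(2)·cos(3) + cos(2)·sin(3) = sin(2)·cos(3) + sin(3)·cos(2) ≈ -0.9589

LHS = RHS: the two sides agree.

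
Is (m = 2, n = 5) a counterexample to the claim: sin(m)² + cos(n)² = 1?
Substituting m = 2, n = 5:
LHS = sin(2)² + cos(5)² ≈ 0.9073
RHS = 1

Since LHS ≠ RHS, this pair disproves the claim.

Answer: Yes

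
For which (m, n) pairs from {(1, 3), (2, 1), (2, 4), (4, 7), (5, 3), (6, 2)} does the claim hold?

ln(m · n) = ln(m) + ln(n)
All pairs

Testing each pair:
(1, 3): LHS = ln(3) ≈ 1.099, RHS = ln(3) ≈ 1.099 → holds
(2, 1): LHS = ln(2) ≈ 0.6931, RHS = ln(2) ≈ 0.6931 → holds
(2, 4): LHS = ln(8) ≈ 2.079, RHS = ln(2) + ln(4) ≈ 2.079 → holds
(4, 7): LHS = ln(28) ≈ 3.332, RHS = ln(4) + ln(7) ≈ 3.332 → holds
(5, 3): LHS = ln(15) ≈ 2.708, RHS = ln(3) + ln(5) ≈ 2.708 → holds
(6, 2): LHS = ln(12) ≈ 2.485, RHS = ln(2) + ln(6) ≈ 2.485 → holds

Every pair satisfies the claim.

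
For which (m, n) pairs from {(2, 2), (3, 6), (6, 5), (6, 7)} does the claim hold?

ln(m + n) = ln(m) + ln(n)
Testing each pair:
(2, 2): LHS = ln(4) ≈ 1.386, RHS = 2·ln(2) ≈ 1.386 → holds
(3, 6): LHS = ln(9) ≈ 2.197, RHS = ln(3) + ln(6) ≈ 2.89 → fails
(6, 5): LHS = ln(11) ≈ 2.398, RHS = ln(5) + ln(6) ≈ 3.401 → fails
(6, 7): LHS = ln(13) ≈ 2.565, RHS = ln(6) + ln(7) ≈ 3.738 → fails

1 of 4 pairs satisfies the claim.

Answer: (2, 2)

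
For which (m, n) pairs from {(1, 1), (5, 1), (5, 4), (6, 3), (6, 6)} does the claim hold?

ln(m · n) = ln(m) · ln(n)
(1, 1)

Testing each pair:
(1, 1): LHS = 0, RHS = 0 → holds
(5, 1): LHS = ln(5) ≈ 1.609, RHS = 0 → fails
(5, 4): LHS = ln(20) ≈ 2.996, RHS = ln(4)·ln(5) ≈ 2.231 → fails
(6, 3): LHS = ln(18) ≈ 2.89, RHS = ln(3)·ln(6) ≈ 1.968 → fails
(6, 6): LHS = ln(36) ≈ 3.584, RHS = ln(6)² ≈ 3.21 → fails

1 of 5 pairs satisfies the claim.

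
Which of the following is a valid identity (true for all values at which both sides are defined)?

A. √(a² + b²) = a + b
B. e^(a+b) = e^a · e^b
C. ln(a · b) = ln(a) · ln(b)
B

A: fails at (2, 5) — LHS = √(29) ≈ 5.385, RHS = 7.
B: holds — e.g. at (3, 7), both sides equal e^10 ≈ 22026.5.
C: fails at (2, 4) — LHS = ln(8) ≈ 2.079, RHS = ln(2)·ln(4) ≈ 0.9609.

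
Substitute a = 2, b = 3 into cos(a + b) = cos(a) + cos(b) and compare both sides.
LHS = cos(2 + 3) = cos(5) ≈ 0.2837
RHS = cos(2) + cos(3) ≈ -1.406

LHS ≠ RHS (they differ by about 1.69), so the equation does not hold here.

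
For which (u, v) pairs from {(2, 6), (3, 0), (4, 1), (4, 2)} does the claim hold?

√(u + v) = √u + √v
(3, 0)

Testing each pair:
(2, 6): LHS = 2·√(2) ≈ 2.828, RHS = √(2) + √(6) ≈ 3.864 → fails
(3, 0): LHS = √(3) ≈ 1.732, RHS = √(3) ≈ 1.732 → holds
(4, 1): LHS = √(5) ≈ 2.236, RHS = 3 → fails
(4, 2): LHS = √(6) ≈ 2.449, RHS = √(2) + 2 ≈ 3.414 → fails

1 of 4 pairs satisfies the claim.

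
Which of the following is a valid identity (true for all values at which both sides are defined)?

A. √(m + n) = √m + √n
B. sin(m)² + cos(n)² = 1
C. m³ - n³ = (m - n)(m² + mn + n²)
A: fails at (2, 7) — LHS = 3, RHS = √(2) + √(7) ≈ 4.06.
B: fails at (1, 3) — LHS = sin(1)² + cos(3)² ≈ 1.688, RHS = 1.
C: holds — e.g. at (1, 4), both sides equal -63.

Answer: C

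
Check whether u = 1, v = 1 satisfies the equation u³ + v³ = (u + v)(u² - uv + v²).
Holds

Substituting u = 1, v = 1:

LHS = 1³ + 1³ = 2
RHS = (1 + 1)(1² - 1·1 + 1²) = 2

LHS = RHS, so the equation holds at this point.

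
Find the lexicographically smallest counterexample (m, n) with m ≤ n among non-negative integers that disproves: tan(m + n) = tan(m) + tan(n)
At (0, 1): both sides equal tan(1) ≈ 1.557, so it holds there.

Substituting (1, 1) into the claim:
LHS = tan(1 + 1) = tan(2) ≈ -2.185
RHS = tan(1) + tan(1) = 2·tan(1) ≈ 3.115

Since LHS ≠ RHS, this pair disproves the claim, and no lexicographically smaller pair (m ≤ n, non-negative integers) does.

For instance (6, 7) is also a counterexample (LHS = tan(13) ≈ 0.463, RHS = tan(6) + tan(7) ≈ 0.5804), but it's lexicographically larger.

Answer: (m, n) = (1, 1)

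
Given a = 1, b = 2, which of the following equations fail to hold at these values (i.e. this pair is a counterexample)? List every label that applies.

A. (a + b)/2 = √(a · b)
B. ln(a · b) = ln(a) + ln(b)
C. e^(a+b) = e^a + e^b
Evaluating each claim at the given values:
A. LHS = 3/2, RHS = √(2) ≈ 1.414 → fails here (LHS ≠ RHS)
B. LHS = ln(2) ≈ 0.6931, RHS = ln(2) ≈ 0.6931 → holds here (LHS = RHS)
C. LHS = e^3 ≈ 20.09, RHS = e + e^2 ≈ 10.11 → fails here (LHS ≠ RHS)

Answer: A, C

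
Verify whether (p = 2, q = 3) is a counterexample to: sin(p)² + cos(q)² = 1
Yes

Substituting p = 2, q = 3:
LHS = sin(2)² + cos(3)² ≈ 1.807
RHS = 1

Since LHS ≠ RHS, this pair disproves the claim.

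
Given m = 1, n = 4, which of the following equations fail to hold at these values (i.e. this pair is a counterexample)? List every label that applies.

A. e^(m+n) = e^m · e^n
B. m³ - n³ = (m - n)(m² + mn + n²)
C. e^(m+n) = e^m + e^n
Evaluating each claim at the given values:
A. LHS = e^5 ≈ 148.4, RHS = e^5 ≈ 148.4 → holds here (LHS = RHS)
B. LHS = -63, RHS = -63 → holds here (LHS = RHS)
C. LHS = e^5 ≈ 148.4, RHS = e + e^4 ≈ 57.32 → fails here (LHS ≠ RHS)

Answer: C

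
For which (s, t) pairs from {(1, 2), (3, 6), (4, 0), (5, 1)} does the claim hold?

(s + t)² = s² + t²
Testing each pair:
(1, 2): LHS = 9, RHS = 5 → fails
(3, 6): LHS = 81, RHS = 45 → fails
(4, 0): LHS = 16, RHS = 16 → holds
(5, 1): LHS = 36, RHS = 26 → fails

1 of 4 pairs satisfies the claim.

Answer: (4, 0)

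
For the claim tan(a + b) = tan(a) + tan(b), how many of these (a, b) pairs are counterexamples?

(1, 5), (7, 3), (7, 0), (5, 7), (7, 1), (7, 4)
5

Testing each pair:
(1, 5): LHS = tan(6) ≈ -0.291, RHS = tan(5) + tan(1) ≈ -1.823 → counterexample
(7, 3): LHS = tan(10) ≈ 0.6484, RHS = tan(3) + tan(7) ≈ 0.7289 → counterexample
(7, 0): LHS = tan(7) ≈ 0.8714, RHS = tan(7) ≈ 0.8714 → satisfies claim
(5, 7): LHS = tan(12) ≈ -0.6359, RHS = tan(5) + tan(7) ≈ -2.509 → counterexample
(7, 1): LHS = tan(8) ≈ -6.8, RHS = tan(7) + tan(1) ≈ 2.429 → counterexample
(7, 4): LHS = tan(11) ≈ -226, RHS = tan(7) + tan(4) ≈ 2.029 → counterexample

That makes 5 counterexamples.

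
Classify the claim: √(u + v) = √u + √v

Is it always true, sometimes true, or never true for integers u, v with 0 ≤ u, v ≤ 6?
Sometimes true

It holds at (u, v) = (2, 0) (both sides equal √(2) ≈ 1.414), but fails at (u, v) = (3, 1) (LHS = 2, RHS = 1 + √(3) ≈ 2.732).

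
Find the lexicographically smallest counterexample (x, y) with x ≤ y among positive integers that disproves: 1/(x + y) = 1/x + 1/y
Substituting (1, 1) into the claim:
LHS = 1/(1 + 1) = 1/2
RHS = 1/1 + 1/1 = 2

Since LHS ≠ RHS, this pair disproves the claim, and no lexicographically smaller pair (x ≤ y, positive integers) does.

For instance (6, 8) is also a counterexample (LHS = 1/14, RHS = 7/24), but it's lexicographically larger.

Answer: (x, y) = (1, 1)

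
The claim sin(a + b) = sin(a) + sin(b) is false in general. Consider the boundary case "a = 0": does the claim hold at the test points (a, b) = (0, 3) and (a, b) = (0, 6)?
Yes, holds at both test points

At (0, 3): LHS = sin(3) ≈ 0.1411, RHS = sin(3) ≈ 0.1411 → equal
At (0, 6): LHS = sin(6) ≈ -0.2794, RHS = sin(6) ≈ -0.2794 → equal

So the claim does hold at both of these boundary points, even though it is not an identity.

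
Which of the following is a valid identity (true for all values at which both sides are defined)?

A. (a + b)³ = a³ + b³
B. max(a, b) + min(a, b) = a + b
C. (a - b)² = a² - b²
A: fails at (2, 3) — LHS = 125, RHS = 35.
B: holds — e.g. at (5, 5), both sides equal 10.
C: fails at (2, 7) — LHS = 25, RHS = -45.

Answer: B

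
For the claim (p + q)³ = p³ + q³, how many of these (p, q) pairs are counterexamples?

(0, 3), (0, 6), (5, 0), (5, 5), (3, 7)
Testing each pair:
(0, 3): LHS = 27, RHS = 27 → satisfies claim
(0, 6): LHS = 216, RHS = 216 → satisfies claim
(5, 0): LHS = 125, RHS = 125 → satisfies claim
(5, 5): LHS = 1000, RHS = 250 → counterexample
(3, 7): LHS = 1000, RHS = 370 → counterexample

That makes 2 counterexamples.

Answer: 2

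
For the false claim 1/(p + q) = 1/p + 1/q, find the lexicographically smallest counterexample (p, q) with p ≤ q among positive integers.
(p, q) = (1, 1)

Substituting (1, 1) into the claim:
LHS = 1/(1 + 1) = 1/2
RHS = 1/1 + 1/1 = 2

Since LHS ≠ RHS, this pair disproves the claim, and no lexicographically smaller pair (p ≤ q, positive integers) does.

For instance (6, 6) is also a counterexample (LHS = 1/12, RHS = 1/3), but it's lexicographically larger.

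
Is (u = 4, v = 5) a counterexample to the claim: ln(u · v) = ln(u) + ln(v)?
No

Substituting u = 4, v = 5:
LHS = ln(4 · 5) = ln(20) ≈ 2.996
RHS = ln(4) + ln(5) ≈ 2.996

The sides agree, so this pair does not disprove the claim.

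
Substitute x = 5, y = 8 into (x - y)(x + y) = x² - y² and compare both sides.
LHS = (5 - 8)(5 + 8) = -39
RHS = 5² - 8² = -39

LHS = RHS: the two sides agree.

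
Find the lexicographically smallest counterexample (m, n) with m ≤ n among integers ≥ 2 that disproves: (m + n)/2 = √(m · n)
At (2, 2): both sides equal 2, so it holds there.

Substituting (2, 3) into the claim:
LHS = (2 + 3)/2 = 5/2
RHS = √(2 · 3) = √(6) ≈ 2.449

Since LHS ≠ RHS, this pair disproves the claim, and no lexicographically smaller pair (m ≤ n, integers ≥ 2) does.

For instance (4, 9) is also a counterexample (LHS = 13/2, RHS = 6), but it's lexicographically larger.

Answer: (m, n) = (2, 3)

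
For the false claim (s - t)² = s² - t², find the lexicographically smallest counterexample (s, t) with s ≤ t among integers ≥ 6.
Substituting (6, 7) into the claim:
LHS = (6 - 7)² = 1
RHS = 6² - 7² = -13

Since LHS ≠ RHS, this pair disproves the claim, and no lexicographically smaller pair (s ≤ t, integers ≥ 6) does.

For instance (7, 10) is also a counterexample (LHS = 9, RHS = -51), but it's lexicographically larger.

Answer: (s, t) = (6, 7)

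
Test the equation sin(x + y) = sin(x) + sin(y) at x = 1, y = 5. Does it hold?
Substituting x = 1, y = 5:

LHS = sin(1 + 5) = sin(6) ≈ -0.2794
RHS = sin(1) + sin(5) ≈ -0.1175

LHS ≠ RHS, so the equation does not hold at this point.

Answer: Fails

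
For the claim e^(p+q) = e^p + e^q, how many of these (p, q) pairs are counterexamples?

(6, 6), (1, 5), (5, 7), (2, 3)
4

Testing each pair:
(6, 6): LHS = e^12 ≈ 162754.8, RHS = 2·e^6 ≈ 806.9 → counterexample
(1, 5): LHS = e^6 ≈ 403.4, RHS = e + e^5 ≈ 151.1 → counterexample
(5, 7): LHS = e^12 ≈ 162754.8, RHS = e^5 + e^7 ≈ 1245 → counterexample
(2, 3): LHS = e^5 ≈ 148.4, RHS = e^2 + e^3 ≈ 27.47 → counterexample

That makes 4 counterexamples.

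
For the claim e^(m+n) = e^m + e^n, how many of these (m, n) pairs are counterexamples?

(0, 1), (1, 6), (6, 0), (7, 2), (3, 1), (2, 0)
Testing each pair:
(0, 1): LHS = e ≈ 2.718, RHS = 1 + e ≈ 3.718 → counterexample
(1, 6): LHS = e^7 ≈ 1097, RHS = e + e^6 ≈ 406.1 → counterexample
(6, 0): LHS = e^6 ≈ 403.4, RHS = 1 + e^6 ≈ 404.4 → counterexample
(7, 2): LHS = e^9 ≈ 8103, RHS = e^2 + e^7 ≈ 1104 → counterexample
(3, 1): LHS = e^4 ≈ 54.6, RHS = e + e^3 ≈ 22.8 → counterexample
(2, 0): LHS = e^2 ≈ 7.389, RHS = 1 + e^2 ≈ 8.389 → counterexample

That makes 6 counterexamples.

Answer: 6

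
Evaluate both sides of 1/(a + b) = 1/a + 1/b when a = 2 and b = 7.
LHS = 1/(2 + 7) = 1/9
RHS = 1/2 + 1/7 = 9/14

LHS ≠ RHS, so the equation does not hold here.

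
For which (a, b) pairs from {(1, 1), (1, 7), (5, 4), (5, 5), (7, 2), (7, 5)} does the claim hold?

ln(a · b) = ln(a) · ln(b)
Testing each pair:
(1, 1): LHS = 0, RHS = 0 → holds
(1, 7): LHS = ln(7) ≈ 1.946, RHS = 0 → fails
(5, 4): LHS = ln(20) ≈ 2.996, RHS = ln(4)·ln(5) ≈ 2.231 → fails
(5, 5): LHS = ln(25) ≈ 3.219, RHS = ln(5)² ≈ 2.59 → fails
(7, 2): LHS = ln(14) ≈ 2.639, RHS = ln(2)·ln(7) ≈ 1.349 → fails
(7, 5): LHS = ln(35) ≈ 3.555, RHS = ln(5)·ln(7) ≈ 3.132 → fails

1 of 6 pairs satisfies the claim.

Answer: (1, 1)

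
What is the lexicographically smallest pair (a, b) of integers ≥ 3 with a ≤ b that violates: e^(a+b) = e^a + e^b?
Substituting (3, 3) into the claim:
LHS = e^(3+3) = e^6 ≈ 403.4
RHS = e^3 + e^3 = 2·e^3 ≈ 40.17

Since LHS ≠ RHS, this pair disproves the claim, and no lexicographically smaller pair (a ≤ b, integers ≥ 3) does.

For instance (8, 10) is also a counterexample (LHS = e^18 ≈ 65659969.1, RHS = e^8 + e^10 ≈ 25007.4), but it's lexicographically larger.

Answer: (a, b) = (3, 3)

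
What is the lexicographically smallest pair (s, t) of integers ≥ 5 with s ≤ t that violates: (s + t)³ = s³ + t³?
(s, t) = (5, 5)

Substituting (5, 5) into the claim:
LHS = (5 + 5)³ = 1000
RHS = 5³ + 5³ = 250

Since LHS ≠ RHS, this pair disproves the claim, and no lexicographically smaller pair (s ≤ t, integers ≥ 5) does.

For instance (5, 7) is also a counterexample (LHS = 1728, RHS = 468), but it's lexicographically larger.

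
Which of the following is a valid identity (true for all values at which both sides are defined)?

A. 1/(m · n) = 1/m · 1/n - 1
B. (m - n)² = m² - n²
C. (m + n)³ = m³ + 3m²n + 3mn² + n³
C

A: fails at (1, 2) — LHS = 1/2, RHS = -1/2.
B: fails at (3, 4) — LHS = 1, RHS = -7.
C: holds — e.g. at (6, 7), both sides equal 2197.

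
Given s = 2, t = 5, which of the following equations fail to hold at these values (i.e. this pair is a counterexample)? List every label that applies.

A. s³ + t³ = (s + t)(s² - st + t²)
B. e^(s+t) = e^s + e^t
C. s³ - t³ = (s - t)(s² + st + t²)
B

Evaluating each claim at the given values:
A. LHS = 133, RHS = 133 → holds here (LHS = RHS)
B. LHS = e^7 ≈ 1097, RHS = e^2 + e^5 ≈ 155.8 → fails here (LHS ≠ RHS)
C. LHS = -117, RHS = -117 → holds here (LHS = RHS)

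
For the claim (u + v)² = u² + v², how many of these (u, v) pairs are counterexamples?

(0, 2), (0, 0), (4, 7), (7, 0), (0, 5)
1

Testing each pair:
(0, 2): LHS = 4, RHS = 4 → satisfies claim
(0, 0): LHS = 0, RHS = 0 → satisfies claim
(4, 7): LHS = 121, RHS = 65 → counterexample
(7, 0): LHS = 49, RHS = 49 → satisfies claim
(0, 5): LHS = 25, RHS = 25 → satisfies claim

That makes 1 counterexample.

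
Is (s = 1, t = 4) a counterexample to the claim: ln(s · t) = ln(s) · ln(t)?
Substituting s = 1, t = 4:
LHS = ln(1 · 4) = ln(4) ≈ 1.386
RHS = ln(1) · ln(4) = 0

Since LHS ≠ RHS, this pair disproves the claim.

Answer: Yes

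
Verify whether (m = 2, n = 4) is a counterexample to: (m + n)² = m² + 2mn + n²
Substituting m = 2, n = 4:
LHS = (2 + 4)² = 36
RHS = 2² + 2·2·4 + 4² = 36

The sides agree, so this pair does not disprove the claim.

Answer: No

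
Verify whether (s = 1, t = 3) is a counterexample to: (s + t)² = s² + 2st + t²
No

Substituting s = 1, t = 3:
LHS = (1 + 3)² = 16
RHS = 1² + 2·1·3 + 3² = 16

The sides agree, so this pair does not disprove the claim.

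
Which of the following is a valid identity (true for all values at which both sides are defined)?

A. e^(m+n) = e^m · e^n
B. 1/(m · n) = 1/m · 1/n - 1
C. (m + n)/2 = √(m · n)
A: holds — e.g. at (3, 7), both sides equal e^10 ≈ 22026.5.
B: fails at (3, 5) — LHS = 1/15, RHS = -14/15.
C: fails at (5, 8) — LHS = 13/2, RHS = 2·√(10) ≈ 6.325.

Answer: A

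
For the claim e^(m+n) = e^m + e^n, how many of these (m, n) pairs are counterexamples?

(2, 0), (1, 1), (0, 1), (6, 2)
Testing each pair:
(2, 0): LHS = e^2 ≈ 7.389, RHS = 1 + e^2 ≈ 8.389 → counterexample
(1, 1): LHS = e^2 ≈ 7.389, RHS = 2·e ≈ 5.437 → counterexample
(0, 1): LHS = e ≈ 2.718, RHS = 1 + e ≈ 3.718 → counterexample
(6, 2): LHS = e^8 ≈ 2981, RHS = e^2 + e^6 ≈ 410.8 → counterexample

That makes 4 counterexamples.

Answer: 4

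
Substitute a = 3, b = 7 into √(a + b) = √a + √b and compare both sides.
LHS = √(3 + 7) = √(10) ≈ 3.162
RHS = √3 + √7 = √(3) + √(7) ≈ 4.378

LHS ≠ RHS (they differ by about 1.216), so the equation does not hold here.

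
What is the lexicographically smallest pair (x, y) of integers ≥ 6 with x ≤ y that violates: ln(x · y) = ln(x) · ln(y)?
Substituting (6, 6) into the claim:
LHS = ln(6 · 6) = ln(36) ≈ 3.584
RHS = ln(6) · ln(6) = ln(6)² ≈ 3.21

Since LHS ≠ RHS, this pair disproves the claim, and no lexicographically smaller pair (x ≤ y, integers ≥ 6) does.

For instance (8, 9) is also a counterexample (LHS = ln(72) ≈ 4.277, RHS = ln(8)·ln(9) ≈ 4.569), but it's lexicographically larger.

Answer: (x, y) = (6, 6)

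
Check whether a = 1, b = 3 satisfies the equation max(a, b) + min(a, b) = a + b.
Substituting a = 1, b = 3:

LHS = max(1, 3) + min(1, 3) = 4
RHS = 1 + 3 = 4

LHS = RHS, so the equation holds at this point.

Answer: Holds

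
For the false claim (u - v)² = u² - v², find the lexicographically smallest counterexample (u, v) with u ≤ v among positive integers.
At (1, 1): both sides equal 0, so it holds there.

Substituting (1, 2) into the claim:
LHS = (1 - 2)² = 1
RHS = 1² - 2² = -3

Since LHS ≠ RHS, this pair disproves the claim, and no lexicographically smaller pair (u ≤ v, positive integers) does.

For instance (1, 6) is also a counterexample (LHS = 25, RHS = -35), but it's lexicographically larger.

Answer: (u, v) = (1, 2)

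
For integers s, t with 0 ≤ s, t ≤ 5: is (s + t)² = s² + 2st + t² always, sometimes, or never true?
The identity holds for every pair in the range. For instance at (s, t) = (0, 5): both sides equal 25.

Answer: Always true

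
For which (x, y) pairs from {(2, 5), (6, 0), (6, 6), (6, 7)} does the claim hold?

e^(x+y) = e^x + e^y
None

Testing each pair:
(2, 5): LHS = e^7 ≈ 1097, RHS = e^2 + e^5 ≈ 155.8 → fails
(6, 0): LHS = e^6 ≈ 403.4, RHS = 1 + e^6 ≈ 404.4 → fails
(6, 6): LHS = e^12 ≈ 162754.8, RHS = 2·e^6 ≈ 806.9 → fails
(6, 7): LHS = e^13 ≈ 442413.4, RHS = e^6 + e^7 ≈ 1500 → fails

No pair satisfies the claim.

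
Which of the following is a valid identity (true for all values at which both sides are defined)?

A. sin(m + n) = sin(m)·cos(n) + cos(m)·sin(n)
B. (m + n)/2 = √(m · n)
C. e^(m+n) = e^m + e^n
A

A: holds — e.g. at (4, 5), both sides equal sin(9) ≈ 0.4121.
B: fails at (1, 3) — LHS = 2, RHS = √(3) ≈ 1.732.
C: fails at (1, 2) — LHS = e^3 ≈ 20.09, RHS = e + e^2 ≈ 10.11.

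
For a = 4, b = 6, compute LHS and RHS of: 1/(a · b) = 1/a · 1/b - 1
LHS = 1/(4 · 6) = 1/24
RHS = 1/4 · 1/6 - 1 = -23/24

LHS ≠ RHS, so the equation does not hold here.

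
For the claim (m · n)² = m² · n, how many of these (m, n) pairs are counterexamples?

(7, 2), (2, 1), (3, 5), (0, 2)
2

Testing each pair:
(7, 2): LHS = 196, RHS = 98 → counterexample
(2, 1): LHS = 4, RHS = 4 → satisfies claim
(3, 5): LHS = 225, RHS = 45 → counterexample
(0, 2): LHS = 0, RHS = 0 → satisfies claim

That makes 2 counterexamples.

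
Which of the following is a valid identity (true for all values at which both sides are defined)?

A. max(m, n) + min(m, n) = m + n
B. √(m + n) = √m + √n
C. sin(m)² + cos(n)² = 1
A

A: holds — e.g. at (4, 5), both sides equal 9.
B: fails at (6, 7) — LHS = √(13) ≈ 3.606, RHS = √(6) + √(7) ≈ 5.095.
C: fails at (4, 6) — LHS = sin(4)² + cos(6)² ≈ 1.495, RHS = 1.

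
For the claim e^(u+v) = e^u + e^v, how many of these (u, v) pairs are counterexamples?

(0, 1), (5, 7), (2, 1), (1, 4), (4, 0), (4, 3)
Testing each pair:
(0, 1): LHS = e ≈ 2.718, RHS = 1 + e ≈ 3.718 → counterexample
(5, 7): LHS = e^12 ≈ 162754.8, RHS = e^5 + e^7 ≈ 1245 → counterexample
(2, 1): LHS = e^3 ≈ 20.09, RHS = e + e^2 ≈ 10.11 → counterexample
(1, 4): LHS = e^5 ≈ 148.4, RHS = e + e^4 ≈ 57.32 → counterexample
(4, 0): LHS = e^4 ≈ 54.6, RHS = 1 + e^4 ≈ 55.6 → counterexample
(4, 3): LHS = e^7 ≈ 1097, RHS = e^3 + e^4 ≈ 74.68 → counterexample

That makes 6 counterexamples.

Answer: 6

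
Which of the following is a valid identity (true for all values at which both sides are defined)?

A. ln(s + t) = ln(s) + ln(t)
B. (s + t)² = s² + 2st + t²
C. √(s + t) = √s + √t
B

A: fails at (2, 5) — LHS = ln(7) ≈ 1.946, RHS = ln(2) + ln(5) ≈ 2.303.
B: holds — e.g. at (2, 3), both sides equal 25.
C: fails at (2, 4) — LHS = √(6) ≈ 2.449, RHS = √(2) + 2 ≈ 3.414.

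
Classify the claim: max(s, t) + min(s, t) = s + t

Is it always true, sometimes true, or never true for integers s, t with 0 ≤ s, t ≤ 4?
The identity holds for every pair in the range. For instance at (s, t) = (3, 0): both sides equal 3.

Answer: Always true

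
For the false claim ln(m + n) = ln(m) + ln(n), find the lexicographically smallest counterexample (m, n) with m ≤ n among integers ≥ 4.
(m, n) = (4, 4)

Substituting (4, 4) into the claim:
LHS = ln(4 + 4) = ln(8) ≈ 2.079
RHS = ln(4) + ln(4) = 2·ln(4) ≈ 2.773

Since LHS ≠ RHS, this pair disproves the claim, and no lexicographically smaller pair (m ≤ n, integers ≥ 4) does.

For instance (4, 10) is also a counterexample (LHS = ln(14) ≈ 2.639, RHS = ln(4) + ln(10) ≈ 3.689), but it's lexicographically larger.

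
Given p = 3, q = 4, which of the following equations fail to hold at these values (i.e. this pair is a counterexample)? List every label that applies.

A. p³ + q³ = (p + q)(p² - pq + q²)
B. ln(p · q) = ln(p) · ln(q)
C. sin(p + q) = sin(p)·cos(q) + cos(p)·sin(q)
Evaluating each claim at the given values:
A. LHS = 91, RHS = 91 → holds here (LHS = RHS)
B. LHS = ln(12) ≈ 2.485, RHS = ln(3)·ln(4) ≈ 1.523 → fails here (LHS ≠ RHS)
C. LHS = sin(7) ≈ 0.657, RHS = sin(3)·cos(4) + sin(4)·cos(3) ≈ 0.657 → holds here (LHS = RHS)

Answer: B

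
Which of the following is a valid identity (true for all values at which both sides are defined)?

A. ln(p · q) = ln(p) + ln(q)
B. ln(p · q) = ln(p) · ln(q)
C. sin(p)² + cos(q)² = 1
A: holds — e.g. at (5, 8), both sides equal ln(40) ≈ 3.689.
B: fails at (1, 2) — LHS = ln(2) ≈ 0.6931, RHS = 0.
C: fails at (4, 6) — LHS = sin(4)² + cos(6)² ≈ 1.495, RHS = 1.

Answer: A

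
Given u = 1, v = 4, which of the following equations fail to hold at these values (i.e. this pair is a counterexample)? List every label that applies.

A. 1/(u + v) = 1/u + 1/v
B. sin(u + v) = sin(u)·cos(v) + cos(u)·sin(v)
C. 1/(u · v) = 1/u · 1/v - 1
Evaluating each claim at the given values:
A. LHS = 1/5, RHS = 5/4 → fails here (LHS ≠ RHS)
B. LHS = sin(5) ≈ -0.9589, RHS = sin(1)·cos(4) + sin(4)·cos(1) ≈ -0.9589 → holds here (LHS = RHS)
C. LHS = 1/4, RHS = -3/4 → fails here (LHS ≠ RHS)

Answer: A, C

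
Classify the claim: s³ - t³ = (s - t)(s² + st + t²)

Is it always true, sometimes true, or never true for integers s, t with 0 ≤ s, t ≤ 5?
The identity holds for every pair in the range. For instance at (s, t) = (2, 4): both sides equal -56.

Answer: Always true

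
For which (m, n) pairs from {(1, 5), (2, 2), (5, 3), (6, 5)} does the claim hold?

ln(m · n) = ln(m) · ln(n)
Testing each pair:
(1, 5): LHS = ln(5) ≈ 1.609, RHS = 0 → fails
(2, 2): LHS = ln(4) ≈ 1.386, RHS = ln(2)² ≈ 0.4805 → fails
(5, 3): LHS = ln(15) ≈ 2.708, RHS = ln(3)·ln(5) ≈ 1.768 → fails
(6, 5): LHS = ln(30) ≈ 3.401, RHS = ln(5)·ln(6) ≈ 2.884 → fails

No pair satisfies the claim.

Answer: None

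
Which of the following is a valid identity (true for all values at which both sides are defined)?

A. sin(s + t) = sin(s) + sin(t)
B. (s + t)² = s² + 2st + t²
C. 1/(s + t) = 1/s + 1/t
B

A: fails at (5, 5) — LHS = sin(10) ≈ -0.544, RHS = 2·sin(5) ≈ -1.918.
B: holds — e.g. at (3, 7), both sides equal 100.
C: fails at (3, 5) — LHS = 1/8, RHS = 8/15.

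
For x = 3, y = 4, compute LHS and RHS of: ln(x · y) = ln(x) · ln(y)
LHS = ln(3 · 4) = ln(12) ≈ 2.485
RHS = ln(3) · ln(4) ≈ 1.523

LHS ≠ RHS (they differ by about 0.9619), so the equation does not hold here.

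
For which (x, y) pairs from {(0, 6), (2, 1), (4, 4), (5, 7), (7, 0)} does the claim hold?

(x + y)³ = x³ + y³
(0, 6), (7, 0)

Testing each pair:
(0, 6): LHS = 216, RHS = 216 → holds
(2, 1): LHS = 27, RHS = 9 → fails
(4, 4): LHS = 512, RHS = 128 → fails
(5, 7): LHS = 1728, RHS = 468 → fails
(7, 0): LHS = 343, RHS = 343 → holds

2 of 5 pairs satisfy the claim.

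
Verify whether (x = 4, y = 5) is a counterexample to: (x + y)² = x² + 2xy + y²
No

Substituting x = 4, y = 5:
LHS = (4 + 5)² = 81
RHS = 4² + 2·4·5 + 5² = 81

The sides agree, so this pair does not disprove the claim.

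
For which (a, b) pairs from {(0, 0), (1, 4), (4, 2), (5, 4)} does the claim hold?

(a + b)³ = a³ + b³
Testing each pair:
(0, 0): LHS = 0, RHS = 0 → holds
(1, 4): LHS = 125, RHS = 65 → fails
(4, 2): LHS = 216, RHS = 72 → fails
(5, 4): LHS = 729, RHS = 189 → fails

1 of 4 pairs satisfies the claim.

Answer: (0, 0)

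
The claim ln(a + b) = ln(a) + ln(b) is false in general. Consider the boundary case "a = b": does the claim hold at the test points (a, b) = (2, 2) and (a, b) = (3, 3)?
Only at (2, 2)

At (2, 2): LHS = ln(4) ≈ 1.386, RHS = 2·ln(2) ≈ 1.386 → equal
At (3, 3): LHS = ln(6) ≈ 1.792 ≠ RHS = 2·ln(3) ≈ 2.197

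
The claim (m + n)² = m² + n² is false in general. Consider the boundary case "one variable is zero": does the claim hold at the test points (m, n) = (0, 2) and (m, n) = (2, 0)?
At (0, 2): LHS = 4, RHS = 4 → equal
At (2, 0): LHS = 4, RHS = 4 → equal

So the claim does hold at both of these boundary points, even though it is not an identity.

Answer: Yes, holds at both test points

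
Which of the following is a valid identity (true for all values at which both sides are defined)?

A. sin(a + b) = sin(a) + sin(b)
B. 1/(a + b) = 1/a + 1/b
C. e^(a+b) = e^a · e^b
C

A: fails at (6, 7) — LHS = sin(13) ≈ 0.4202, RHS = sin(6) + sin(7) ≈ 0.3776.
B: fails at (2, 3) — LHS = 1/5, RHS = 5/6.
C: holds — e.g. at (2, 3), both sides equal e^5 ≈ 148.4.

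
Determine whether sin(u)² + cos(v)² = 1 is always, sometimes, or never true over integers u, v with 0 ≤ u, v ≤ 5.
It holds at (u, v) = (0, 0) (both sides equal 1), but fails at (u, v) = (5, 0) (LHS = sin(5)² + 1 ≈ 1.92, RHS = 1).

Answer: Sometimes true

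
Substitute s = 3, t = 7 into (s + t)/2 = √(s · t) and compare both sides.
LHS = (3 + 7)/2 = 5
RHS = √(3 · 7) = √(21) ≈ 4.583

LHS ≠ RHS (they differ by about 0.4174), so the equation does not hold here.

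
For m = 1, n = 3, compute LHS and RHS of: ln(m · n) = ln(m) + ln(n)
LHS = ln(1 · 3) = ln(3) ≈ 1.099
RHS = ln(1) + ln(3) = ln(3) ≈ 1.099

LHS = RHS: the two sides agree.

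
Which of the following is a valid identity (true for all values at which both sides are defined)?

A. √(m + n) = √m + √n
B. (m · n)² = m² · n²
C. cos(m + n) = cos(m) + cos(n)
A: fails at (2, 7) — LHS = 3, RHS = √(2) + √(7) ≈ 4.06.
B: holds — e.g. at (3, 4), both sides equal 144.
C: fails at (2, 2) — LHS = cos(4) ≈ -0.6536, RHS = 2·cos(2) ≈ -0.8323.

Answer: B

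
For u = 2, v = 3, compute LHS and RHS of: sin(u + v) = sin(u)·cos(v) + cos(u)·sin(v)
LHS = sin(2 + 3) = sin(5) ≈ -0.9589
RHS = sin(2)·cos(3) + cos(2)·sin(3) = sin(2)·cos(3) + sin(3)·cos(2) ≈ -0.9589

LHS = RHS: the two sides agree.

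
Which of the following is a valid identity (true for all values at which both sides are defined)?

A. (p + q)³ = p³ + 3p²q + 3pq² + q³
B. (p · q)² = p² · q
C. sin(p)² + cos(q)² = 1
A

A: holds — e.g. at (2, 5), both sides equal 343.
B: fails at (2, 7) — LHS = 196, RHS = 28.
C: fails at (1, 2) — LHS = cos(2)² + sin(1)² ≈ 0.8813, RHS = 1.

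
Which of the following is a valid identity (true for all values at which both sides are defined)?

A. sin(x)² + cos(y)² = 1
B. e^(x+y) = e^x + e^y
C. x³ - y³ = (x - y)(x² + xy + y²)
C

A: fails at (6, 7) — LHS = sin(6)² + cos(7)² ≈ 0.6464, RHS = 1.
B: fails at (4, 6) — LHS = e^10 ≈ 22026.5, RHS = e^4 + e^6 ≈ 458.
C: holds — e.g. at (1, 4), both sides equal -63.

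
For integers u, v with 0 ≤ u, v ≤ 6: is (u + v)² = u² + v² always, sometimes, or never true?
Sometimes true

It holds at (u, v) = (5, 0) (both sides equal 25), but fails at (u, v) = (3, 5) (LHS = 64, RHS = 34).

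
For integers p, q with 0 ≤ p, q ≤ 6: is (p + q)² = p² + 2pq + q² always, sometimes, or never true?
Always true

The identity holds for every pair in the range. For instance at (p, q) = (4, 3): both sides equal 49.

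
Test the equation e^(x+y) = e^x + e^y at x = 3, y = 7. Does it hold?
Fails

Substituting x = 3, y = 7:

LHS = e^(3+7) = e^10 ≈ 22026.5
RHS = e^3 + e^7 ≈ 1117

LHS ≠ RHS, so the equation does not hold at this point.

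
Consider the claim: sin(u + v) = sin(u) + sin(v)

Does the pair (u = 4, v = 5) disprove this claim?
Yes

Substituting u = 4, v = 5:
LHS = sin(4 + 5) = sin(9) ≈ 0.4121
RHS = sin(4) + sin(5) ≈ -1.716

Since LHS ≠ RHS, this pair disproves the claim.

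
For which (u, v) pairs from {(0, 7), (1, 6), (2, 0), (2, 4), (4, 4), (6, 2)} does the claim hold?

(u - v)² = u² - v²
Testing each pair:
(0, 7): LHS = 49, RHS = -49 → fails
(1, 6): LHS = 25, RHS = -35 → fails
(2, 0): LHS = 4, RHS = 4 → holds
(2, 4): LHS = 4, RHS = -12 → fails
(4, 4): LHS = 0, RHS = 0 → holds
(6, 2): LHS = 16, RHS = 32 → fails

2 of 6 pairs satisfy the claim.

Answer: (2, 0), (4, 4)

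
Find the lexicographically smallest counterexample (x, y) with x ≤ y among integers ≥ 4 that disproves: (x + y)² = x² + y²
(x, y) = (4, 4)

Substituting (4, 4) into the claim:
LHS = (4 + 4)² = 64
RHS = 4² + 4² = 32

Since LHS ≠ RHS, this pair disproves the claim, and no lexicographically smaller pair (x ≤ y, integers ≥ 4) does.

For instance (9, 10) is also a counterexample (LHS = 361, RHS = 181), but it's lexicographically larger.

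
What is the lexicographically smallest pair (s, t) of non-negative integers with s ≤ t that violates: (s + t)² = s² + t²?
At (0, 2): both sides equal 4, so it holds there.

Substituting (1, 1) into the claim:
LHS = (1 + 1)² = 4
RHS = 1² + 1² = 2

Since LHS ≠ RHS, this pair disproves the claim, and no lexicographically smaller pair (s ≤ t, non-negative integers) does.

For instance (6, 7) is also a counterexample (LHS = 169, RHS = 85), but it's lexicographically larger.

Answer: (s, t) = (1, 1)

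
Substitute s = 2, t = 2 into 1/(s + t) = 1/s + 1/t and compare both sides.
LHS = 1/(2 + 2) = 1/4
RHS = 1/2 + 1/2 = 1

LHS ≠ RHS, so the equation does not hold here.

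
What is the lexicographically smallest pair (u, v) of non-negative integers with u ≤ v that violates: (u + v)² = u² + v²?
(u, v) = (1, 1)

Substituting (1, 1) into the claim:
LHS = (1 + 1)² = 4
RHS = 1² + 1² = 2

Since LHS ≠ RHS, this pair disproves the claim, and no lexicographically smaller pair (u ≤ v, non-negative integers) does.

For instance (1, 6) is also a counterexample (LHS = 49, RHS = 37), but it's lexicographically larger.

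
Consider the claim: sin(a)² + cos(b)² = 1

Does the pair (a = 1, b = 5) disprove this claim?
Substituting a = 1, b = 5:
LHS = sin(1)² + cos(5)² ≈ 0.7885
RHS = 1

Since LHS ≠ RHS, this pair disproves the claim.

Answer: Yes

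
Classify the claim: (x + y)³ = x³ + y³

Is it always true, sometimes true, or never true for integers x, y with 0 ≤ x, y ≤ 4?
It holds at (x, y) = (0, 4) (both sides equal 64), but fails at (x, y) = (1, 2) (LHS = 27, RHS = 9).

Answer: Sometimes true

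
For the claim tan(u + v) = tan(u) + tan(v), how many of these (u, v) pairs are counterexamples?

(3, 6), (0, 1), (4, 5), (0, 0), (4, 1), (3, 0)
3

Testing each pair:
(3, 6): LHS = tan(9) ≈ -0.4523, RHS = tan(6) + tan(3) ≈ -0.4336 → counterexample
(0, 1): LHS = tan(1) ≈ 1.557, RHS = tan(1) ≈ 1.557 → satisfies claim
(4, 5): LHS = tan(9) ≈ -0.4523, RHS = tan(5) + tan(4) ≈ -2.223 → counterexample
(0, 0): LHS = 0, RHS = 0 → satisfies claim
(4, 1): LHS = tan(5) ≈ -3.381, RHS = tan(4) + tan(1) ≈ 2.715 → counterexample
(3, 0): LHS = tan(3) ≈ -0.1425, RHS = tan(3) ≈ -0.1425 → satisfies claim

That makes 3 counterexamples.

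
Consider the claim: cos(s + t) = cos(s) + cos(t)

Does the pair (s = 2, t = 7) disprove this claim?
Substituting s = 2, t = 7:
LHS = cos(2 + 7) = cos(9) ≈ -0.9111
RHS = cos(2) + cos(7) ≈ 0.3378

Since LHS ≠ RHS, this pair disproves the claim.

Answer: Yes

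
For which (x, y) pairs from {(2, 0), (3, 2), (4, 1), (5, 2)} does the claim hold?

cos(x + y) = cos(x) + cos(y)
Testing each pair:
(2, 0): LHS = cos(2) ≈ -0.4161, RHS = cos(2) + 1 ≈ 0.5839 → fails
(3, 2): LHS = cos(5) ≈ 0.2837, RHS = cos(3) + cos(2) ≈ -1.406 → fails
(4, 1): LHS = cos(5) ≈ 0.2837, RHS = cos(4) + cos(1) ≈ -0.1133 → fails
(5, 2): LHS = cos(7) ≈ 0.7539, RHS = cos(2) + cos(5) ≈ -0.1325 → fails

No pair satisfies the claim.

Answer: None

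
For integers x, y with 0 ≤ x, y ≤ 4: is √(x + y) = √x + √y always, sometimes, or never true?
It holds at (x, y) = (3, 0) (both sides equal √(3) ≈ 1.732), but fails at (x, y) = (1, 3) (LHS = 2, RHS = 1 + √(3) ≈ 2.732).

Answer: Sometimes true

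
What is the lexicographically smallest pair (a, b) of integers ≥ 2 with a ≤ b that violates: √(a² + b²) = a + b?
Substituting (2, 2) into the claim:
LHS = √(2² + 2²) = 2·√(2) ≈ 2.828
RHS = 2 + 2 = 4

Since LHS ≠ RHS, this pair disproves the claim, and no lexicographically smaller pair (a ≤ b, integers ≥ 2) does.

For instance (3, 9) is also a counterexample (LHS = 3·√(10) ≈ 9.487, RHS = 12), but it's lexicographically larger.

Answer: (a, b) = (2, 2)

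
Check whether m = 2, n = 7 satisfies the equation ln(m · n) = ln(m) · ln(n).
Fails

Substituting m = 2, n = 7:

LHS = ln(2 · 7) = ln(14) ≈ 2.639
RHS = ln(2) · ln(7) ≈ 1.349

LHS ≠ RHS, so the equation does not hold at this point.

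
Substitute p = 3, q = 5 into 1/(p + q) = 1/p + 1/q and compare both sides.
LHS = 1/(3 + 5) = 1/8
RHS = 1/3 + 1/5 = 8/15

LHS ≠ RHS, so the equation does not hold here.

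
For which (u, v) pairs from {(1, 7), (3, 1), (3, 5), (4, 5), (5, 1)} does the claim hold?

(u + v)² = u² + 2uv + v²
Testing each pair:
(1, 7): LHS = 64, RHS = 64 → holds
(3, 1): LHS = 16, RHS = 16 → holds
(3, 5): LHS = 64, RHS = 64 → holds
(4, 5): LHS = 81, RHS = 81 → holds
(5, 1): LHS = 36, RHS = 36 → holds

Every pair satisfies the claim.

Answer: All pairs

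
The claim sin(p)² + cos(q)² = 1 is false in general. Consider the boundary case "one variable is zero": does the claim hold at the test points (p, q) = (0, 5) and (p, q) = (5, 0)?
No, fails at both test points

At (0, 5): LHS = cos(5)² ≈ 0.08046 ≠ RHS = 1
At (5, 0): LHS = sin(5)² + 1 ≈ 1.92 ≠ RHS = 1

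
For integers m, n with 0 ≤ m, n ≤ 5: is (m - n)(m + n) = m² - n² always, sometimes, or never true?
Always true

The identity holds for every pair in the range. For instance at (m, n) = (1, 2): both sides equal -3.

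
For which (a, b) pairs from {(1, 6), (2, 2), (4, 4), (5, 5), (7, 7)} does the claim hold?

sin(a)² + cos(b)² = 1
Testing each pair:
(1, 6): LHS = sin(1)² + cos(6)² ≈ 1.63, RHS = 1 → fails
(2, 2): LHS = cos(2)² + sin(2)² = 1, RHS = 1 → holds
(4, 4): LHS = cos(4)² + sin(4)² = 1, RHS = 1 → holds
(5, 5): LHS = cos(5)² + sin(5)² = 1, RHS = 1 → holds
(7, 7): LHS = sin(7)² + cos(7)² = 1, RHS = 1 → holds

4 of 5 pairs satisfy the claim.

Answer: (2, 2), (4, 4), (5, 5), (7, 7)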